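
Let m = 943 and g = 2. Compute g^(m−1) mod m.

2^1 ≡ 2 (mod 943)
2^2 ≡ 2^2 = 4 ≡ 4 (mod 943)
2^4 ≡ 4^2 = 16 ≡ 16 (mod 943)
2^8 ≡ 16^2 = 256 ≡ 256 (mod 943)
2^16 ≡ 256^2 = 65536 ≡ 469 (mod 943)
2^32 ≡ 469^2 = 219961 ≡ 242 (mod 943)
2^64 ≡ 242^2 = 58564 ≡ 98 (mod 943)
2^128 ≡ 98^2 = 9604 ≡ 174 (mod 943)
2^256 ≡ 174^2 = 30276 ≡ 100 (mod 943)
2^512 ≡ 100^2 = 10000 ≡ 570 (mod 943)
942 = 512 + 256 + 128 + 32 + 8 + 4 + 2 in binary powers of 2.
So 2^942 ≡ 570 · 100 · 174 · 242 · 256 · 16 · 4 ≡ 496 (mod 943).
Since 496 ≠ 1, base 2 is a Fermat witness: 943 is composite.

496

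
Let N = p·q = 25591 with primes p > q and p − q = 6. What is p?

Since p = q + 6, we have 25591 = q(q + 6), so q² + 6q − 25591 = 0.
Discriminant: 6² + 4·25591 = 36 + 102364 = 102400; √102400 = 320.
q = (−6 + 320)/2 = 157, and p = q + 6 = 163.
Check: 157 · 163 = 25591.

163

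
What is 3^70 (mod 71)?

1

3^1 ≡ 3 (mod 71)
3^2 ≡ 3^2 = 9 ≡ 9 (mod 71)
3^4 ≡ 9^2 = 81 ≡ 10 (mod 71)
3^8 ≡ 10^2 = 100 ≡ 29 (mod 71)
3^16 ≡ 29^2 = 841 ≡ 60 (mod 71)
3^32 ≡ 60^2 = 3600 ≡ 50 (mod 71)
3^64 ≡ 50^2 = 2500 ≡ 15 (mod 71)
70 = 64 + 4 + 2 in binary powers of 2.
So 3^70 ≡ 15 · 10 · 9 ≡ 1 (mod 71).
Since the result is 1, base 3 gives no evidence that 71 is composite.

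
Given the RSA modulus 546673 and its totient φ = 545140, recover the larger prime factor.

971

φ(n) = (p−1)(q−1) = n − (p+q) + 1, so p + q = 546673 − 545140 + 1 = 1534.
p and q are the roots of t² − 1534t + 546673 = 0.
Discriminant: 1534² − 4·546673 = 2353156 − 2186692 = 166464; √166464 = 408.
q = (1534 − 408)/2 = 563, p = (1534 + 408)/2 = 971.
Check: 563 · 971 = 546673.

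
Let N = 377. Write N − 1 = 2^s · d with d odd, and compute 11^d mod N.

305

377 − 1 = 376 = 2^3 · 47, so d = 47.
11^1 ≡ 11 (mod 377)
11^2 ≡ 11^2 = 121 ≡ 121 (mod 377)
11^4 ≡ 121^2 = 14641 ≡ 315 (mod 377)
11^8 ≡ 315^2 = 99225 ≡ 74 (mod 377)
11^16 ≡ 74^2 = 5476 ≡ 198 (mod 377)
11^32 ≡ 198^2 = 39204 ≡ 373 (mod 377)
47 = 32 + 8 + 4 + 2 + 1 in binary powers of 2.
So 11^47 ≡ 373 · 74 · 315 · 121 · 11 ≡ 305 (mod 377).
Squaring chain: 305 → 283 → 165; never reaches −1, so base 11 is a Miller–Rabin witness that 377 is composite.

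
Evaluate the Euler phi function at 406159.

370656

Factor: 406159 = 13 · 157 · 199.
φ(406159) = (13−1) · (157−1) · (199−1) = 12 · 156 · 198 = 370656.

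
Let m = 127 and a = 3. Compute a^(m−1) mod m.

3^1 ≡ 3 (mod 127)
3^2 ≡ 3^2 = 9 ≡ 9 (mod 127)
3^4 ≡ 9^2 = 81 ≡ 81 (mod 127)
3^8 ≡ 81^2 = 6561 ≡ 84 (mod 127)
3^16 ≡ 84^2 = 7056 ≡ 71 (mod 127)
3^32 ≡ 71^2 = 5041 ≡ 88 (mod 127)
3^64 ≡ 88^2 = 7744 ≡ 124 (mod 127)
126 = 64 + 32 + 16 + 8 + 4 + 2 in binary powers of 2.
So 3^126 ≡ 124 · 88 · 71 · 84 · 81 · 9 ≡ 1 (mod 127).
Since the result is 1, base 3 gives no evidence that 127 is composite.

1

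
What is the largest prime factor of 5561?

5561 = 67 · 83
83 is prime.
So 5561 = 67 · 83; the largest prime factor is 83.

83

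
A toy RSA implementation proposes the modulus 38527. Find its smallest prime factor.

59

38527 is odd.
Digit sum 25, not divisible by 3.
Ends in 7: not divisible by 5.
7: 38527 = 7·5503 + 6
11: 38527 = 11·3502 + 5
13: 38527 = 13·2963 + 8
17: 38527 = 17·2266 + 5
19: 38527 = 19·2027 + 14
23: 38527 = 23·1675 + 2
29: 38527 = 29·1328 + 15
31: 38527 = 31·1242 + 25
37: 38527 = 37·1041 + 10
41: 38527 = 41·939 + 28
43: 38527 = 43·895 + 42
47: 38527 = 47·819 + 34
53: 38527 = 53·726 + 49
59: 38527 = 59·653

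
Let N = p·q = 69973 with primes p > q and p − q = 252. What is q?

Since p = q + 252, we have 69973 = q(q + 252), so q² + 252q − 69973 = 0.
Discriminant: 252² + 4·69973 = 63504 + 279892 = 343396; √343396 = 586.
q = (−252 + 586)/2 = 167, and p = q + 252 = 419.
Check: 167 · 419 = 69973.

167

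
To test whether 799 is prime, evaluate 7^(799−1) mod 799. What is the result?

773

7^1 ≡ 7 (mod 799)
7^2 ≡ 7^2 = 49 ≡ 49 (mod 799)
7^4 ≡ 49^2 = 2401 ≡ 4 (mod 799)
7^8 ≡ 4^2 = 16 ≡ 16 (mod 799)
7^16 ≡ 16^2 = 256 ≡ 256 (mod 799)
7^32 ≡ 256^2 = 65536 ≡ 18 (mod 799)
7^64 ≡ 18^2 = 324 ≡ 324 (mod 799)
7^128 ≡ 324^2 = 104976 ≡ 307 (mod 799)
7^256 ≡ 307^2 = 94249 ≡ 766 (mod 799)
7^512 ≡ 766^2 = 586756 ≡ 290 (mod 799)
798 = 512 + 256 + 16 + 8 + 4 + 2 in binary powers of 2.
So 7^798 ≡ 290 · 766 · 256 · 16 · 4 · 49 ≡ 773 (mod 799).
Since 773 ≠ 1, base 7 is a Fermat witness: 799 is composite.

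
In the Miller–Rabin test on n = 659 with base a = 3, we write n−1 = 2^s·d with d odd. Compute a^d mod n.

1

659 − 1 = 658 = 2^1 · 329, so d = 329.
3^1 ≡ 3 (mod 659)
3^2 ≡ 3^2 = 9 ≡ 9 (mod 659)
3^4 ≡ 9^2 = 81 ≡ 81 (mod 659)
3^8 ≡ 81^2 = 6561 ≡ 630 (mod 659)
3^16 ≡ 630^2 = 396900 ≡ 182 (mod 659)
3^32 ≡ 182^2 = 33124 ≡ 174 (mod 659)
3^64 ≡ 174^2 = 30276 ≡ 621 (mod 659)
3^128 ≡ 621^2 = 385641 ≡ 126 (mod 659)
3^256 ≡ 126^2 = 15876 ≡ 60 (mod 659)
329 = 256 + 64 + 8 + 1 in binary powers of 2.
So 3^329 ≡ 60 · 621 · 630 · 3 ≡ 1 (mod 659).
Since 3^d ≡ 1 (mod 659), base 3 does not prove 659 composite.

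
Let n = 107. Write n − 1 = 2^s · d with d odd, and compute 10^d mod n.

107 − 1 = 106 = 2^1 · 53, so d = 53.
10^1 ≡ 10 (mod 107)
10^2 ≡ 10^2 = 100 ≡ 100 (mod 107)
10^4 ≡ 100^2 = 10000 ≡ 49 (mod 107)
10^8 ≡ 49^2 = 2401 ≡ 47 (mod 107)
10^16 ≡ 47^2 = 2209 ≡ 69 (mod 107)
10^32 ≡ 69^2 = 4761 ≡ 53 (mod 107)
53 = 32 + 16 + 4 + 1 in binary powers of 2.
So 10^53 ≡ 53 · 69 · 49 · 10 ≡ 1 (mod 107).
Since 10^d ≡ 1 (mod 107), base 10 does not prove 107 composite.

1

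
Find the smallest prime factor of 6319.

71

6319 is odd.
Digit sum 19, not divisible by 3.
Ends in 9: not divisible by 5.
7: 6319 = 7·902 + 5
11: 6319 = 11·574 + 5
13: 6319 = 13·486 + 1
17: 6319 = 17·371 + 12
19: 6319 = 19·332 + 11
23: 6319 = 23·274 + 17
29: 6319 = 29·217 + 26
31: 6319 = 31·203 + 26
37: 6319 = 37·170 + 29
41: 6319 = 41·154 + 5
43: 6319 = 43·146 + 41
47: 6319 = 47·134 + 21
53: 6319 = 53·119 + 12
59: 6319 = 59·107 + 6
61: 6319 = 61·103 + 36
67: 6319 = 67·94 + 21
71: 6319 = 71·89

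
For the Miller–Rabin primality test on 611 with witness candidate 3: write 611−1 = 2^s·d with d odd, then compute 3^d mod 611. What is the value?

165

611 − 1 = 610 = 2^1 · 305, so d = 305.
3^1 ≡ 3 (mod 611)
3^2 ≡ 3^2 = 9 ≡ 9 (mod 611)
3^4 ≡ 9^2 = 81 ≡ 81 (mod 611)
3^8 ≡ 81^2 = 6561 ≡ 451 (mod 611)
3^16 ≡ 451^2 = 203401 ≡ 549 (mod 611)
3^32 ≡ 549^2 = 301401 ≡ 178 (mod 611)
3^64 ≡ 178^2 = 31684 ≡ 523 (mod 611)
3^128 ≡ 523^2 = 273529 ≡ 412 (mod 611)
3^256 ≡ 412^2 = 169744 ≡ 497 (mod 611)
305 = 256 + 32 + 16 + 1 in binary powers of 2.
So 3^305 ≡ 497 · 178 · 549 · 3 ≡ 165 (mod 611).
Squaring chain: 165; never reaches −1, so base 3 is a Miller–Rabin witness that 611 is composite.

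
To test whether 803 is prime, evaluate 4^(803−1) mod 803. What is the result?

588

4^1 ≡ 4 (mod 803)
4^2 ≡ 4^2 = 16 ≡ 16 (mod 803)
4^4 ≡ 16^2 = 256 ≡ 256 (mod 803)
4^8 ≡ 256^2 = 65536 ≡ 493 (mod 803)
4^16 ≡ 493^2 = 243049 ≡ 543 (mod 803)
4^32 ≡ 543^2 = 294849 ≡ 148 (mod 803)
4^64 ≡ 148^2 = 21904 ≡ 223 (mod 803)
4^128 ≡ 223^2 = 49729 ≡ 746 (mod 803)
4^256 ≡ 746^2 = 556516 ≡ 37 (mod 803)
4^512 ≡ 37^2 = 1369 ≡ 566 (mod 803)
802 = 512 + 256 + 32 + 2 in binary powers of 2.
So 4^802 ≡ 566 · 37 · 148 · 16 ≡ 588 (mod 803).
Since 588 ≠ 1, base 4 is a Fermat witness: 803 is composite.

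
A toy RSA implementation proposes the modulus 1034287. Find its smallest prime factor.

23

1034287 is odd.
Digit sum 25, not divisible by 3.
Ends in 7: not divisible by 5.
7: 1034287 = 7·147755 + 2
11: 1034287 = 11·94026 + 1
13: 1034287 = 13·79560 + 7
17: 1034287 = 17·60840 + 7
19: 1034287 = 19·54436 + 3
23: 1034287 = 23·44969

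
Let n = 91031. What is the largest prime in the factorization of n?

91031 = 29 · 3139
3139 = 43 · 73
73 is prime.
So 91031 = 29 · 43 · 73; the largest prime factor is 73.

73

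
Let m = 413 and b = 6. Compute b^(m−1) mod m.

6^1 ≡ 6 (mod 413)
6^2 ≡ 6^2 = 36 ≡ 36 (mod 413)
6^4 ≡ 36^2 = 1296 ≡ 57 (mod 413)
6^8 ≡ 57^2 = 3249 ≡ 358 (mod 413)
6^16 ≡ 358^2 = 128164 ≡ 134 (mod 413)
6^32 ≡ 134^2 = 17956 ≡ 197 (mod 413)
6^64 ≡ 197^2 = 38809 ≡ 400 (mod 413)
6^128 ≡ 400^2 = 160000 ≡ 169 (mod 413)
6^256 ≡ 169^2 = 28561 ≡ 64 (mod 413)
412 = 256 + 128 + 16 + 8 + 4 in binary powers of 2.
So 6^412 ≡ 64 · 169 · 134 · 358 · 57 ≡ 400 (mod 413).
Since 400 ≠ 1, base 6 is a Fermat witness: 413 is composite.

400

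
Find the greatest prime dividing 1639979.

97

1639979 = 11 · 149089
149089 = 29 · 5141
5141 = 53 · 97
97 is prime.
So 1639979 = 11 · 29 · 53 · 97; the largest prime factor is 97.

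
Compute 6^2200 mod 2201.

1823

6^1 ≡ 6 (mod 2201)
6^2 ≡ 6^2 = 36 ≡ 36 (mod 2201)
6^4 ≡ 36^2 = 1296 ≡ 1296 (mod 2201)
6^8 ≡ 1296^2 = 1679616 ≡ 253 (mod 2201)
6^16 ≡ 253^2 = 64009 ≡ 180 (mod 2201)
6^32 ≡ 180^2 = 32400 ≡ 1586 (mod 2201)
6^64 ≡ 1586^2 = 2515396 ≡ 1854 (mod 2201)
6^128 ≡ 1854^2 = 3437316 ≡ 1555 (mod 2201)
6^256 ≡ 1555^2 = 2418025 ≡ 1327 (mod 2201)
6^512 ≡ 1327^2 = 1760929 ≡ 129 (mod 2201)
6^1024 ≡ 129^2 = 16641 ≡ 1234 (mod 2201)
6^2048 ≡ 1234^2 = 1522756 ≡ 1865 (mod 2201)
2200 = 2048 + 128 + 16 + 8 in binary powers of 2.
So 6^2200 ≡ 1865 · 1555 · 180 · 253 ≡ 1823 (mod 2201).
Since 1823 ≠ 1, base 6 is a Fermat witness: 2201 is composite.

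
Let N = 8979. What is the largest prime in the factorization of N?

73

8979 = 3 · 2993
2993 = 41 · 73
73 is prime.
So 8979 = 3 · 41 · 73; the largest prime factor is 73.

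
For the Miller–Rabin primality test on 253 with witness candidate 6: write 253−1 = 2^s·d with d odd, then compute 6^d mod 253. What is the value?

253 − 1 = 252 = 2^2 · 63, so d = 63.
6^1 ≡ 6 (mod 253)
6^2 ≡ 6^2 = 36 ≡ 36 (mod 253)
6^4 ≡ 36^2 = 1296 ≡ 31 (mod 253)
6^8 ≡ 31^2 = 961 ≡ 202 (mod 253)
6^16 ≡ 202^2 = 40804 ≡ 71 (mod 253)
6^32 ≡ 71^2 = 5041 ≡ 234 (mod 253)
63 = 32 + 16 + 8 + 4 + 2 + 1 in binary powers of 2.
So 6^63 ≡ 234 · 71 · 202 · 31 · 36 · 6 ≡ 18 (mod 253).
Squaring chain: 18 → 71; never reaches −1, so base 6 is a Miller–Rabin witness that 253 is composite.

18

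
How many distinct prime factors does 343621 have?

343621 = 17^2 · 1189
1189 = 29 · 41
343621 = 17^2 · 29 · 41, which has 3 distinct prime factors.

3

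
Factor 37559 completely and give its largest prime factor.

37559 = 23 · 1633
1633 = 23 · 71
71 is prime.
So 37559 = 23^2 · 71; the largest prime factor is 71.

71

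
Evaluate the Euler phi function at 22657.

Factor: 22657 = 139 · 163.
φ(22657) = (139−1) · (163−1) = 138 · 162 = 22356.

22356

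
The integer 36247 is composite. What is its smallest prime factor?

36247 is odd.
Digit sum 22, not divisible by 3.
Ends in 7: not divisible by 5.
7: 36247 = 7·5178 + 1
11: 36247 = 11·3295 + 2
13: 36247 = 13·2788 + 3
17: 36247 = 17·2132 + 3
19: 36247 = 19·1907 + 14
23: 36247 = 23·1575 + 22
29: 36247 = 29·1249 + 26
31: 36247 = 31·1169 + 8
37: 36247 = 37·979 + 24
41: 36247 = 41·884 + 3
43: 36247 = 43·842 + 41
47: 36247 = 47·771 + 10
53: 36247 = 53·683 + 48
59: 36247 = 59·614 + 21
61: 36247 = 61·594 + 13
67: 36247 = 67·541

67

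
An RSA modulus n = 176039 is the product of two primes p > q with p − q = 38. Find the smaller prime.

Since p = q + 38, we have 176039 = q(q + 38), so q² + 38q − 176039 = 0.
Discriminant: 38² + 4·176039 = 1444 + 704156 = 705600; √705600 = 840.
q = (−38 + 840)/2 = 401, and p = q + 38 = 439.
Check: 401 · 439 = 176039.

401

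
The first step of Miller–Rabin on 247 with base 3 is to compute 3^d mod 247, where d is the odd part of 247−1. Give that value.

247 − 1 = 246 = 2^1 · 123, so d = 123.
3^1 ≡ 3 (mod 247)
3^2 ≡ 3^2 = 9 ≡ 9 (mod 247)
3^4 ≡ 9^2 = 81 ≡ 81 (mod 247)
3^8 ≡ 81^2 = 6561 ≡ 139 (mod 247)
3^16 ≡ 139^2 = 19321 ≡ 55 (mod 247)
3^32 ≡ 55^2 = 3025 ≡ 61 (mod 247)
3^64 ≡ 61^2 = 3721 ≡ 16 (mod 247)
123 = 64 + 32 + 16 + 8 + 2 + 1 in binary powers of 2.
So 3^123 ≡ 16 · 61 · 55 · 139 · 9 · 3 ≡ 183 (mod 247).
Squaring chain: 183; never reaches −1, so base 3 is a Miller–Rabin witness that 247 is composite.

183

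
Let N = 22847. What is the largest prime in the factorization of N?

22847 = 11 · 2077
2077 = 31 · 67
67 is prime.
So 22847 = 11 · 31 · 67; the largest prime factor is 67.

67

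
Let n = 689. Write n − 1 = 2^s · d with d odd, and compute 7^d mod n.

689 − 1 = 688 = 2^4 · 43, so d = 43.
7^1 ≡ 7 (mod 689)
7^2 ≡ 7^2 = 49 ≡ 49 (mod 689)
7^4 ≡ 49^2 = 2401 ≡ 334 (mod 689)
7^8 ≡ 334^2 = 111556 ≡ 627 (mod 689)
7^16 ≡ 627^2 = 393129 ≡ 399 (mod 689)
7^32 ≡ 399^2 = 159201 ≡ 42 (mod 689)
43 = 32 + 8 + 2 + 1 in binary powers of 2.
So 7^43 ≡ 42 · 627 · 49 · 7 ≡ 461 (mod 689).
Squaring chain: 461 → 309 → 399 → 42; never reaches −1, so base 7 is a Miller–Rabin witness that 689 is composite.

461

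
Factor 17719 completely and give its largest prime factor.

47

17719 = 13 · 1363
1363 = 29 · 47
47 is prime.
So 17719 = 13 · 29 · 47; the largest prime factor is 47.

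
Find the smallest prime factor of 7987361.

59

7987361 is odd.
Digit sum 41, not divisible by 3.
Ends in 1: not divisible by 5.
7: 7987361 = 7·1141051 + 4
11: 7987361 = 11·726123 + 8
13: 7987361 = 13·614412 + 5
17: 7987361 = 17·469844 + 13
19: 7987361 = 19·420387 + 8
23: 7987361 = 23·347276 + 13
29: 7987361 = 29·275426 + 7
31: 7987361 = 31·257656 + 25
37: 7987361 = 37·215874 + 23
41: 7987361 = 41·194813 + 28
43: 7987361 = 43·185752 + 25
47: 7987361 = 47·169943 + 40
53: 7987361 = 53·150704 + 49
59: 7987361 = 59·135379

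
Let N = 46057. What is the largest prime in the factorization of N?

79

46057 = 11 · 4187
4187 = 53 · 79
79 is prime.
So 46057 = 11 · 53 · 79; the largest prime factor is 79.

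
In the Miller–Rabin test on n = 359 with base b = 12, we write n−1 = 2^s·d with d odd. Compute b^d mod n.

359 − 1 = 358 = 2^1 · 179, so d = 179.
12^1 ≡ 12 (mod 359)
12^2 ≡ 12^2 = 144 ≡ 144 (mod 359)
12^4 ≡ 144^2 = 20736 ≡ 273 (mod 359)
12^8 ≡ 273^2 = 74529 ≡ 216 (mod 359)
12^16 ≡ 216^2 = 46656 ≡ 345 (mod 359)
12^32 ≡ 345^2 = 119025 ≡ 196 (mod 359)
12^64 ≡ 196^2 = 38416 ≡ 3 (mod 359)
12^128 ≡ 3^2 = 9 ≡ 9 (mod 359)
179 = 128 + 32 + 16 + 2 + 1 in binary powers of 2.
So 12^179 ≡ 9 · 196 · 345 · 144 · 12 ≡ 1 (mod 359).
Since 12^d ≡ 1 (mod 359), base 12 does not prove 359 composite.

1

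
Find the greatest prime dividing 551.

29

551 = 19 · 29
29 is prime.
So 551 = 19 · 29; the largest prime factor is 29.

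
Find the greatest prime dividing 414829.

414829 = 59 · 7031
7031 = 79 · 89
89 is prime.
So 414829 = 59 · 79 · 89; the largest prime factor is 89.

89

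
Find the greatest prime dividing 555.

555 = 3 · 185
185 = 5 · 37
37 is prime.
So 555 = 3 · 5 · 37; the largest prime factor is 37.

37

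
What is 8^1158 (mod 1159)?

590

8^1 ≡ 8 (mod 1159)
8^2 ≡ 8^2 = 64 ≡ 64 (mod 1159)
8^4 ≡ 64^2 = 4096 ≡ 619 (mod 1159)
8^8 ≡ 619^2 = 383161 ≡ 691 (mod 1159)
8^16 ≡ 691^2 = 477481 ≡ 1132 (mod 1159)
8^32 ≡ 1132^2 = 1281424 ≡ 729 (mod 1159)
8^64 ≡ 729^2 = 531441 ≡ 619 (mod 1159)
8^128 ≡ 619^2 = 383161 ≡ 691 (mod 1159)
8^256 ≡ 691^2 = 477481 ≡ 1132 (mod 1159)
8^512 ≡ 1132^2 = 1281424 ≡ 729 (mod 1159)
8^1024 ≡ 729^2 = 531441 ≡ 619 (mod 1159)
1158 = 1024 + 128 + 4 + 2 in binary powers of 2.
So 8^1158 ≡ 619 · 691 · 619 · 64 ≡ 590 (mod 1159).
Since 590 ≠ 1, base 8 is a Fermat witness: 1159 is composite.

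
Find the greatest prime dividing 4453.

4453 = 61 · 73
73 is prime.
So 4453 = 61 · 73; the largest prime factor is 73.

73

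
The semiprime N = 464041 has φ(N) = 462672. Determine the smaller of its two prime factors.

φ(n) = (p−1)(q−1) = n − (p+q) + 1, so p + q = 464041 − 462672 + 1 = 1370.
p and q are the roots of t² − 1370t + 464041 = 0.
Discriminant: 1370² − 4·464041 = 1876900 − 1856164 = 20736; √20736 = 144.
q = (1370 − 144)/2 = 613, p = (1370 + 144)/2 = 757.
Check: 613 · 757 = 464041.

613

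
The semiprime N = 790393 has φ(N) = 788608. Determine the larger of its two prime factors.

φ(n) = (p−1)(q−1) = n − (p+q) + 1, so p + q = 790393 − 788608 + 1 = 1786.
p and q are the roots of t² − 1786t + 790393 = 0.
Discriminant: 1786² − 4·790393 = 3189796 − 3161572 = 28224; √28224 = 168.
q = (1786 − 168)/2 = 809, p = (1786 + 168)/2 = 977.
Check: 809 · 977 = 790393.

977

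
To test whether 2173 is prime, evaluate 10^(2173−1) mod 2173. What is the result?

1494

10^1 ≡ 10 (mod 2173)
10^2 ≡ 10^2 = 100 ≡ 100 (mod 2173)
10^4 ≡ 100^2 = 10000 ≡ 1308 (mod 2173)
10^8 ≡ 1308^2 = 1710864 ≡ 713 (mod 2173)
10^16 ≡ 713^2 = 508369 ≡ 2060 (mod 2173)
10^32 ≡ 2060^2 = 4243600 ≡ 1904 (mod 2173)
10^64 ≡ 1904^2 = 3625216 ≡ 652 (mod 2173)
10^128 ≡ 652^2 = 425104 ≡ 1369 (mod 2173)
10^256 ≡ 1369^2 = 1874161 ≡ 1035 (mod 2173)
10^512 ≡ 1035^2 = 1071225 ≡ 2109 (mod 2173)
10^1024 ≡ 2109^2 = 4447881 ≡ 1923 (mod 2173)
10^2048 ≡ 1923^2 = 3697929 ≡ 1656 (mod 2173)
2172 = 2048 + 64 + 32 + 16 + 8 + 4 in binary powers of 2.
So 10^2172 ≡ 1656 · 652 · 1904 · 2060 · 713 · 1308 ≡ 1494 (mod 2173).
Since 1494 ≠ 1, base 10 is a Fermat witness: 2173 is composite.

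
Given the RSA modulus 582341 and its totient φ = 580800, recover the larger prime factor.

881

φ(n) = (p−1)(q−1) = n − (p+q) + 1, so p + q = 582341 − 580800 + 1 = 1542.
p and q are the roots of t² − 1542t + 582341 = 0.
Discriminant: 1542² − 4·582341 = 2377764 − 2329364 = 48400; √48400 = 220.
q = (1542 − 220)/2 = 661, p = (1542 + 220)/2 = 881.
Check: 661 · 881 = 582341.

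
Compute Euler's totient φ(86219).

Factor: 86219 = 7 · 109 · 113.
φ(86219) = (7−1) · (109−1) · (113−1) = 6 · 108 · 112 = 72576.

72576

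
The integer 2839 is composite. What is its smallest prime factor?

2839 is odd.
Digit sum 22, not divisible by 3.
Ends in 9: not divisible by 5.
7: 2839 = 7·405 + 4
11: 2839 = 11·258 + 1
13: 2839 = 13·218 + 5
17: 2839 = 17·167

17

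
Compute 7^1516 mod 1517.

107

7^1 ≡ 7 (mod 1517)
7^2 ≡ 7^2 = 49 ≡ 49 (mod 1517)
7^4 ≡ 49^2 = 2401 ≡ 884 (mod 1517)
7^8 ≡ 884^2 = 781456 ≡ 201 (mod 1517)
7^16 ≡ 201^2 = 40401 ≡ 959 (mod 1517)
7^32 ≡ 959^2 = 919681 ≡ 379 (mod 1517)
7^64 ≡ 379^2 = 143641 ≡ 1043 (mod 1517)
7^128 ≡ 1043^2 = 1087849 ≡ 160 (mod 1517)
7^256 ≡ 160^2 = 25600 ≡ 1328 (mod 1517)
7^512 ≡ 1328^2 = 1763584 ≡ 830 (mod 1517)
7^1024 ≡ 830^2 = 688900 ≡ 182 (mod 1517)
1516 = 1024 + 256 + 128 + 64 + 32 + 8 + 4 in binary powers of 2.
So 7^1516 ≡ 182 · 1328 · 160 · 1043 · 379 · 201 · 884 ≡ 107 (mod 1517).
Since 107 ≠ 1, base 7 is a Fermat witness: 1517 is composite.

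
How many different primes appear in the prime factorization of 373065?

6

373065 = 3 · 124355
124355 = 5 · 24871
24871 = 7 · 3553
3553 = 11 · 323
323 = 17 · 19
373065 = 3 · 5 · 7 · 11 · 17 · 19, which has 6 distinct prime factors.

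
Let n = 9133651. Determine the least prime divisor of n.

47

9133651 is odd.
Digit sum 28, not divisible by 3.
Ends in 1: not divisible by 5.
7: 9133651 = 7·1304807 + 2
11: 9133651 = 11·830331 + 10
13: 9133651 = 13·702588 + 7
17: 9133651 = 17·537273 + 10
19: 9133651 = 19·480718 + 9
23: 9133651 = 23·397115 + 6
29: 9133651 = 29·314953 + 14
31: 9133651 = 31·294633 + 28
37: 9133651 = 37·246855 + 16
41: 9133651 = 41·222771 + 40
43: 9133651 = 43·212410 + 21
47: 9133651 = 47·194333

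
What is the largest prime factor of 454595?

67

454595 = 5 · 90919
90919 = 23 · 3953
3953 = 59 · 67
67 is prime.
So 454595 = 5 · 23 · 59 · 67; the largest prime factor is 67.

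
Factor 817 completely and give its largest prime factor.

43

817 = 19 · 43
43 is prime.
So 817 = 19 · 43; the largest prime factor is 43.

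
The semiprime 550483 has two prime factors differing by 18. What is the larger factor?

Since p = q + 18, we have 550483 = q(q + 18), so q² + 18q − 550483 = 0.
Discriminant: 18² + 4·550483 = 324 + 2201932 = 2202256; √2202256 = 1484.
q = (−18 + 1484)/2 = 733, and p = q + 18 = 751.
Check: 733 · 751 = 550483.

751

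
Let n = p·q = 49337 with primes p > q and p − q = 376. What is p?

Since p = q + 376, we have 49337 = q(q + 376), so q² + 376q − 49337 = 0.
Discriminant: 376² + 4·49337 = 141376 + 197348 = 338724; √338724 = 582.
q = (−376 + 582)/2 = 103, and p = q + 376 = 479.
Check: 103 · 479 = 49337.

479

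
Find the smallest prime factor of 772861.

31

772861 is odd.
Digit sum 31, not divisible by 3.
Ends in 1: not divisible by 5.
7: 772861 = 7·110408 + 5
11: 772861 = 11·70260 + 1
13: 772861 = 13·59450 + 11
17: 772861 = 17·45462 + 7
19: 772861 = 19·40676 + 17
23: 772861 = 23·33602 + 15
29: 772861 = 29·26650 + 11
31: 772861 = 31·24931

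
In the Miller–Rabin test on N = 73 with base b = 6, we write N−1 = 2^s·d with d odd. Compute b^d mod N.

73 − 1 = 72 = 2^3 · 9, so d = 9.
6^1 ≡ 6 (mod 73)
6^2 ≡ 6^2 = 36 ≡ 36 (mod 73)
6^4 ≡ 36^2 = 1296 ≡ 55 (mod 73)
6^8 ≡ 55^2 = 3025 ≡ 32 (mod 73)
9 = 8 + 1 in binary powers of 2.
So 6^9 ≡ 32 · 6 ≡ 46 (mod 73).
Squaring chain: 46 → 72 → 1; reaches −1, so base 6 does not prove 73 composite.

46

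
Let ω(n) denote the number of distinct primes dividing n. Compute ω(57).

57 = 3 · 19
57 = 3 · 19, which has 2 distinct prime factors.

2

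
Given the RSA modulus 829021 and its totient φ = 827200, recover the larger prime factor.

941

φ(n) = (p−1)(q−1) = n − (p+q) + 1, so p + q = 829021 − 827200 + 1 = 1822.
p and q are the roots of t² − 1822t + 829021 = 0.
Discriminant: 1822² − 4·829021 = 3319684 − 3316084 = 3600; √3600 = 60.
q = (1822 − 60)/2 = 881, p = (1822 + 60)/2 = 941.
Check: 881 · 941 = 829021.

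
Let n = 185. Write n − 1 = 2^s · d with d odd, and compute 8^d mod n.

185 − 1 = 184 = 2^3 · 23, so d = 23.
8^1 ≡ 8 (mod 185)
8^2 ≡ 8^2 = 64 ≡ 64 (mod 185)
8^4 ≡ 64^2 = 4096 ≡ 26 (mod 185)
8^8 ≡ 26^2 = 676 ≡ 121 (mod 185)
8^16 ≡ 121^2 = 14641 ≡ 26 (mod 185)
23 = 16 + 4 + 2 + 1 in binary powers of 2.
So 8^23 ≡ 26 · 26 · 64 · 8 ≡ 162 (mod 185).
Squaring chain: 162 → 159 → 121; never reaches −1, so base 8 is a Miller–Rabin witness that 185 is composite.

162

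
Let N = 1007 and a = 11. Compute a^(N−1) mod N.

11^1 ≡ 11 (mod 1007)
11^2 ≡ 11^2 = 121 ≡ 121 (mod 1007)
11^4 ≡ 121^2 = 14641 ≡ 543 (mod 1007)
11^8 ≡ 543^2 = 294849 ≡ 805 (mod 1007)
11^16 ≡ 805^2 = 648025 ≡ 524 (mod 1007)
11^32 ≡ 524^2 = 274576 ≡ 672 (mod 1007)
11^64 ≡ 672^2 = 451584 ≡ 448 (mod 1007)
11^128 ≡ 448^2 = 200704 ≡ 311 (mod 1007)
11^256 ≡ 311^2 = 96721 ≡ 49 (mod 1007)
11^512 ≡ 49^2 = 2401 ≡ 387 (mod 1007)
1006 = 512 + 256 + 128 + 64 + 32 + 8 + 4 + 2 in binary powers of 2.
So 11^1006 ≡ 387 · 49 · 311 · 448 · 672 · 805 · 543 · 121 ≡ 334 (mod 1007).
Since 334 ≠ 1, base 11 is a Fermat witness: 1007 is composite.

334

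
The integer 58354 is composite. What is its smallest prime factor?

2

58354 is even: 2 divides it.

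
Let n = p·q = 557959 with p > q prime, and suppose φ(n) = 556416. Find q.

577

φ(n) = (p−1)(q−1) = n − (p+q) + 1, so p + q = 557959 − 556416 + 1 = 1544.
p and q are the roots of t² − 1544t + 557959 = 0.
Discriminant: 1544² − 4·557959 = 2383936 − 2231836 = 152100; √152100 = 390.
q = (1544 − 390)/2 = 577, p = (1544 + 390)/2 = 967.
Check: 577 · 967 = 557959.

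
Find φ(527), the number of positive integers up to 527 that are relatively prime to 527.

Factor: 527 = 17 · 31.
φ(527) = (17−1) · (31−1) = 16 · 30 = 480.

480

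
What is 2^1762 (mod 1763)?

2^1 ≡ 2 (mod 1763)
2^2 ≡ 2^2 = 4 ≡ 4 (mod 1763)
2^4 ≡ 4^2 = 16 ≡ 16 (mod 1763)
2^8 ≡ 16^2 = 256 ≡ 256 (mod 1763)
2^16 ≡ 256^2 = 65536 ≡ 305 (mod 1763)
2^32 ≡ 305^2 = 93025 ≡ 1349 (mod 1763)
2^64 ≡ 1349^2 = 1819801 ≡ 385 (mod 1763)
2^128 ≡ 385^2 = 148225 ≡ 133 (mod 1763)
2^256 ≡ 133^2 = 17689 ≡ 59 (mod 1763)
2^512 ≡ 59^2 = 3481 ≡ 1718 (mod 1763)
2^1024 ≡ 1718^2 = 2951524 ≡ 262 (mod 1763)
1762 = 1024 + 512 + 128 + 64 + 32 + 2 in binary powers of 2.
So 2^1762 ≡ 262 · 1718 · 133 · 385 · 1349 · 4 ≡ 742 (mod 1763).
Since 742 ≠ 1, base 2 is a Fermat witness: 1763 is composite.

742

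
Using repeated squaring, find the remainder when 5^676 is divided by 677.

1

5^1 ≡ 5 (mod 677)
5^2 ≡ 5^2 = 25 ≡ 25 (mod 677)
5^4 ≡ 25^2 = 625 ≡ 625 (mod 677)
5^8 ≡ 625^2 = 390625 ≡ 673 (mod 677)
5^16 ≡ 673^2 = 452929 ≡ 16 (mod 677)
5^32 ≡ 16^2 = 256 ≡ 256 (mod 677)
5^64 ≡ 256^2 = 65536 ≡ 544 (mod 677)
5^128 ≡ 544^2 = 295936 ≡ 87 (mod 677)
5^256 ≡ 87^2 = 7569 ≡ 122 (mod 677)
5^512 ≡ 122^2 = 14884 ≡ 667 (mod 677)
676 = 512 + 128 + 32 + 4 in binary powers of 2.
So 5^676 ≡ 667 · 87 · 256 · 625 ≡ 1 (mod 677).
Since the result is 1, base 5 gives no evidence that 677 is composite.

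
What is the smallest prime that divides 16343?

16343 is odd.
Digit sum 17, not divisible by 3.
Ends in 3: not divisible by 5.
7: 16343 = 7·2334 + 5
11: 16343 = 11·1485 + 8
13: 16343 = 13·1257 + 2
17: 16343 = 17·961 + 6
19: 16343 = 19·860 + 3
23: 16343 = 23·710 + 13
29: 16343 = 29·563 + 16
31: 16343 = 31·527 + 6
37: 16343 = 37·441 + 26
41: 16343 = 41·398 + 25
43: 16343 = 43·380 + 3
47: 16343 = 47·347 + 34
53: 16343 = 53·308 + 19
59: 16343 = 59·277

59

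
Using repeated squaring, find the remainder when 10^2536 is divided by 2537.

547

10^1 ≡ 10 (mod 2537)
10^2 ≡ 10^2 = 100 ≡ 100 (mod 2537)
10^4 ≡ 100^2 = 10000 ≡ 2389 (mod 2537)
10^8 ≡ 2389^2 = 5707321 ≡ 1608 (mod 2537)
10^16 ≡ 1608^2 = 2585664 ≡ 461 (mod 2537)
10^32 ≡ 461^2 = 212521 ≡ 1950 (mod 2537)
10^64 ≡ 1950^2 = 3802500 ≡ 2074 (mod 2537)
10^128 ≡ 2074^2 = 4301476 ≡ 1261 (mod 2537)
10^256 ≡ 1261^2 = 1590121 ≡ 1959 (mod 2537)
10^512 ≡ 1959^2 = 3837681 ≡ 1737 (mod 2537)
10^1024 ≡ 1737^2 = 3017169 ≡ 676 (mod 2537)
10^2048 ≡ 676^2 = 456976 ≡ 316 (mod 2537)
2536 = 2048 + 256 + 128 + 64 + 32 + 8 in binary powers of 2.
So 10^2536 ≡ 316 · 1959 · 1261 · 2074 · 1950 · 1608 ≡ 547 (mod 2537).
Since 547 ≠ 1, base 10 is a Fermat witness: 2537 is composite.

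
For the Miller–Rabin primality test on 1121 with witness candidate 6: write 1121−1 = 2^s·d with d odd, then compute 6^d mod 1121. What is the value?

662

1121 − 1 = 1120 = 2^5 · 35, so d = 35.
6^1 ≡ 6 (mod 1121)
6^2 ≡ 6^2 = 36 ≡ 36 (mod 1121)
6^4 ≡ 36^2 = 1296 ≡ 175 (mod 1121)
6^8 ≡ 175^2 = 30625 ≡ 358 (mod 1121)
6^16 ≡ 358^2 = 128164 ≡ 370 (mod 1121)
6^32 ≡ 370^2 = 136900 ≡ 138 (mod 1121)
35 = 32 + 2 + 1 in binary powers of 2.
So 6^35 ≡ 138 · 36 · 6 ≡ 662 (mod 1121).
Squaring chain: 662 → 1054 → 5 → 25 → 625; never reaches −1, so base 6 is a Miller–Rabin witness that 1121 is composite.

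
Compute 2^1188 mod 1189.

2^1 ≡ 2 (mod 1189)
2^2 ≡ 2^2 = 4 ≡ 4 (mod 1189)
2^4 ≡ 4^2 = 16 ≡ 16 (mod 1189)
2^8 ≡ 16^2 = 256 ≡ 256 (mod 1189)
2^16 ≡ 256^2 = 65536 ≡ 141 (mod 1189)
2^32 ≡ 141^2 = 19881 ≡ 857 (mod 1189)
2^64 ≡ 857^2 = 734449 ≡ 836 (mod 1189)
2^128 ≡ 836^2 = 698896 ≡ 953 (mod 1189)
2^256 ≡ 953^2 = 908209 ≡ 1002 (mod 1189)
2^512 ≡ 1002^2 = 1004004 ≡ 488 (mod 1189)
2^1024 ≡ 488^2 = 238144 ≡ 344 (mod 1189)
1188 = 1024 + 128 + 32 + 4 in binary powers of 2.
So 2^1188 ≡ 344 · 953 · 857 · 16 ≡ 297 (mod 1189).
Since 297 ≠ 1, base 2 is a Fermat witness: 1189 is composite.

297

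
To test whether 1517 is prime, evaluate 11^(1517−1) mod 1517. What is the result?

11^1 ≡ 11 (mod 1517)
11^2 ≡ 11^2 = 121 ≡ 121 (mod 1517)
11^4 ≡ 121^2 = 14641 ≡ 988 (mod 1517)
11^8 ≡ 988^2 = 976144 ≡ 713 (mod 1517)
11^16 ≡ 713^2 = 508369 ≡ 174 (mod 1517)
11^32 ≡ 174^2 = 30276 ≡ 1453 (mod 1517)
11^64 ≡ 1453^2 = 2111209 ≡ 1062 (mod 1517)
11^128 ≡ 1062^2 = 1127844 ≡ 713 (mod 1517)
11^256 ≡ 713^2 = 508369 ≡ 174 (mod 1517)
11^512 ≡ 174^2 = 30276 ≡ 1453 (mod 1517)
11^1024 ≡ 1453^2 = 2111209 ≡ 1062 (mod 1517)
1516 = 1024 + 256 + 128 + 64 + 32 + 8 + 4 in binary powers of 2.
So 11^1516 ≡ 1062 · 174 · 713 · 1062 · 1453 · 713 · 988 ≡ 359 (mod 1517).
Since 359 ≠ 1, base 11 is a Fermat witness: 1517 is composite.

359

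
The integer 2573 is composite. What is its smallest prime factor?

31

2573 is odd.
Digit sum 17, not divisible by 3.
Ends in 3: not divisible by 5.
7: 2573 = 7·367 + 4
11: 2573 = 11·233 + 10
13: 2573 = 13·197 + 12
17: 2573 = 17·151 + 6
19: 2573 = 19·135 + 8
23: 2573 = 23·111 + 20
29: 2573 = 29·88 + 21
31: 2573 = 31·83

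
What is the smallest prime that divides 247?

13

247 is odd.
Digit sum 13, not divisible by 3.
Ends in 7: not divisible by 5.
7: 247 = 7·35 + 2
11: 247 = 11·22 + 5
13: 247 = 13·19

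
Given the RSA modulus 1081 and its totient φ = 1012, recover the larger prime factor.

47

φ(n) = (p−1)(q−1) = n − (p+q) + 1, so p + q = 1081 − 1012 + 1 = 70.
p and q are the roots of t² − 70t + 1081 = 0.
Discriminant: 70² − 4·1081 = 4900 − 4324 = 576; √576 = 24.
q = (70 − 24)/2 = 23, p = (70 + 24)/2 = 47.
Check: 23 · 47 = 1081.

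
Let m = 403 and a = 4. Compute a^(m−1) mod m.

4^1 ≡ 4 (mod 403)
4^2 ≡ 4^2 = 16 ≡ 16 (mod 403)
4^4 ≡ 16^2 = 256 ≡ 256 (mod 403)
4^8 ≡ 256^2 = 65536 ≡ 250 (mod 403)
4^16 ≡ 250^2 = 62500 ≡ 35 (mod 403)
4^32 ≡ 35^2 = 1225 ≡ 16 (mod 403)
4^64 ≡ 16^2 = 256 ≡ 256 (mod 403)
4^128 ≡ 256^2 = 65536 ≡ 250 (mod 403)
4^256 ≡ 250^2 = 62500 ≡ 35 (mod 403)
402 = 256 + 128 + 16 + 2 in binary powers of 2.
So 4^402 ≡ 35 · 250 · 35 · 16 ≡ 326 (mod 403).
Since 326 ≠ 1, base 4 is a Fermat witness: 403 is composite.

326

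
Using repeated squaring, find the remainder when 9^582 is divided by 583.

9^1 ≡ 9 (mod 583)
9^2 ≡ 9^2 = 81 ≡ 81 (mod 583)
9^4 ≡ 81^2 = 6561 ≡ 148 (mod 583)
9^8 ≡ 148^2 = 21904 ≡ 333 (mod 583)
9^16 ≡ 333^2 = 110889 ≡ 119 (mod 583)
9^32 ≡ 119^2 = 14161 ≡ 169 (mod 583)
9^64 ≡ 169^2 = 28561 ≡ 577 (mod 583)
9^128 ≡ 577^2 = 332929 ≡ 36 (mod 583)
9^256 ≡ 36^2 = 1296 ≡ 130 (mod 583)
9^512 ≡ 130^2 = 16900 ≡ 576 (mod 583)
582 = 512 + 64 + 4 + 2 in binary powers of 2.
So 9^582 ≡ 576 · 577 · 148 · 81 ≡ 367 (mod 583).
Since 367 ≠ 1, base 9 is a Fermat witness: 583 is composite.

367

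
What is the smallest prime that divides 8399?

8399 is odd.
Digit sum 29, not divisible by 3.
Ends in 9: not divisible by 5.
7: 8399 = 7·1199 + 6
11: 8399 = 11·763 + 6
13: 8399 = 13·646 + 1
17: 8399 = 17·494 + 1
19: 8399 = 19·442 + 1
23: 8399 = 23·365 + 4
29: 8399 = 29·289 + 18
31: 8399 = 31·270 + 29
37: 8399 = 37·227

37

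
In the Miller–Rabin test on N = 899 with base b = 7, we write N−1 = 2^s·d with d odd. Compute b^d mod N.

899 − 1 = 898 = 2^1 · 449, so d = 449.
7^1 ≡ 7 (mod 899)
7^2 ≡ 7^2 = 49 ≡ 49 (mod 899)
7^4 ≡ 49^2 = 2401 ≡ 603 (mod 899)
7^8 ≡ 603^2 = 363609 ≡ 413 (mod 899)
7^16 ≡ 413^2 = 170569 ≡ 658 (mod 899)
7^32 ≡ 658^2 = 432964 ≡ 545 (mod 899)
7^64 ≡ 545^2 = 297025 ≡ 355 (mod 899)
7^128 ≡ 355^2 = 126025 ≡ 165 (mod 899)
7^256 ≡ 165^2 = 27225 ≡ 255 (mod 899)
449 = 256 + 128 + 64 + 1 in binary powers of 2.
So 7^449 ≡ 255 · 165 · 355 · 7 ≡ 877 (mod 899).
Squaring chain: 877; never reaches −1, so base 7 is a Miller–Rabin witness that 899 is composite.

877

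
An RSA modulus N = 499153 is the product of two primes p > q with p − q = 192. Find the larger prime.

809

Since p = q + 192, we have 499153 = q(q + 192), so q² + 192q − 499153 = 0.
Discriminant: 192² + 4·499153 = 36864 + 1996612 = 2033476; √2033476 = 1426.
q = (−192 + 1426)/2 = 617, and p = q + 192 = 809.
Check: 617 · 809 = 499153.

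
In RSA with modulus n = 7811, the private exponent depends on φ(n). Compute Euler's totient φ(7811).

Factor: 7811 = 73 · 107.
φ(7811) = (73−1) · (107−1) = 72 · 106 = 7632.

7632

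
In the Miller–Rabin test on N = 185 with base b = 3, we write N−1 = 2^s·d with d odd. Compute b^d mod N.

132

185 − 1 = 184 = 2^3 · 23, so d = 23.
3^1 ≡ 3 (mod 185)
3^2 ≡ 3^2 = 9 ≡ 9 (mod 185)
3^4 ≡ 9^2 = 81 ≡ 81 (mod 185)
3^8 ≡ 81^2 = 6561 ≡ 86 (mod 185)
3^16 ≡ 86^2 = 7396 ≡ 181 (mod 185)
23 = 16 + 4 + 2 + 1 in binary powers of 2.
So 3^23 ≡ 181 · 81 · 9 · 3 ≡ 132 (mod 185).
Squaring chain: 132 → 34 → 46; never reaches −1, so base 3 is a Miller–Rabin witness that 185 is composite.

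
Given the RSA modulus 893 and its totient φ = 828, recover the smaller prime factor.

19

φ(n) = (p−1)(q−1) = n − (p+q) + 1, so p + q = 893 − 828 + 1 = 66.
p and q are the roots of t² − 66t + 893 = 0.
Discriminant: 66² − 4·893 = 4356 − 3572 = 784; √784 = 28.
q = (66 − 28)/2 = 19, p = (66 + 28)/2 = 47.
Check: 19 · 47 = 893.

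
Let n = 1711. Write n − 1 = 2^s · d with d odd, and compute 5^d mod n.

730

1711 − 1 = 1710 = 2^1 · 855, so d = 855.
5^1 ≡ 5 (mod 1711)
5^2 ≡ 5^2 = 25 ≡ 25 (mod 1711)
5^4 ≡ 25^2 = 625 ≡ 625 (mod 1711)
5^8 ≡ 625^2 = 390625 ≡ 517 (mod 1711)
5^16 ≡ 517^2 = 267289 ≡ 373 (mod 1711)
5^32 ≡ 373^2 = 139129 ≡ 538 (mod 1711)
5^64 ≡ 538^2 = 289444 ≡ 285 (mod 1711)
5^128 ≡ 285^2 = 81225 ≡ 808 (mod 1711)
5^256 ≡ 808^2 = 652864 ≡ 973 (mod 1711)
5^512 ≡ 973^2 = 946729 ≡ 546 (mod 1711)
855 = 512 + 256 + 64 + 16 + 4 + 2 + 1 in binary powers of 2.
So 5^855 ≡ 546 · 973 · 285 · 373 · 625 · 25 · 5 ≡ 730 (mod 1711).
Squaring chain: 730; never reaches −1, so base 5 is a Miller–Rabin witness that 1711 is composite.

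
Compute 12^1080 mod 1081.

12^1 ≡ 12 (mod 1081)
12^2 ≡ 12^2 = 144 ≡ 144 (mod 1081)
12^4 ≡ 144^2 = 20736 ≡ 197 (mod 1081)
12^8 ≡ 197^2 = 38809 ≡ 974 (mod 1081)
12^16 ≡ 974^2 = 948676 ≡ 639 (mod 1081)
12^32 ≡ 639^2 = 408321 ≡ 784 (mod 1081)
12^64 ≡ 784^2 = 614656 ≡ 648 (mod 1081)
12^128 ≡ 648^2 = 419904 ≡ 476 (mod 1081)
12^256 ≡ 476^2 = 226576 ≡ 647 (mod 1081)
12^512 ≡ 647^2 = 418609 ≡ 262 (mod 1081)
12^1024 ≡ 262^2 = 68644 ≡ 541 (mod 1081)
1080 = 1024 + 32 + 16 + 8 in binary powers of 2.
So 12^1080 ≡ 541 · 784 · 639 · 974 ≡ 98 (mod 1081).
Since 98 ≠ 1, base 12 is a Fermat witness: 1081 is composite.

98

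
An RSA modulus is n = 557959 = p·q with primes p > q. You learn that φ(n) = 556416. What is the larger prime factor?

φ(n) = (p−1)(q−1) = n − (p+q) + 1, so p + q = 557959 − 556416 + 1 = 1544.
p and q are the roots of t² − 1544t + 557959 = 0.
Discriminant: 1544² − 4·557959 = 2383936 − 2231836 = 152100; √152100 = 390.
q = (1544 − 390)/2 = 577, p = (1544 + 390)/2 = 967.
Check: 577 · 967 = 557959.

967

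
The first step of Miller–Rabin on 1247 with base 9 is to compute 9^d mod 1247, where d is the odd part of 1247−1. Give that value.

608

1247 − 1 = 1246 = 2^1 · 623, so d = 623.
9^1 ≡ 9 (mod 1247)
9^2 ≡ 9^2 = 81 ≡ 81 (mod 1247)
9^4 ≡ 81^2 = 6561 ≡ 326 (mod 1247)
9^8 ≡ 326^2 = 106276 ≡ 281 (mod 1247)
9^16 ≡ 281^2 = 78961 ≡ 400 (mod 1247)
9^32 ≡ 400^2 = 160000 ≡ 384 (mod 1247)
9^64 ≡ 384^2 = 147456 ≡ 310 (mod 1247)
9^128 ≡ 310^2 = 96100 ≡ 81 (mod 1247)
9^256 ≡ 81^2 = 6561 ≡ 326 (mod 1247)
9^512 ≡ 326^2 = 106276 ≡ 281 (mod 1247)
623 = 512 + 64 + 32 + 8 + 4 + 2 + 1 in binary powers of 2.
So 9^623 ≡ 281 · 310 · 384 · 281 · 326 · 81 · 9 ≡ 608 (mod 1247).
Squaring chain: 608; never reaches −1, so base 9 is a Miller–Rabin witness that 1247 is composite.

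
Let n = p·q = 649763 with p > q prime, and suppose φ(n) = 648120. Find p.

φ(n) = (p−1)(q−1) = n − (p+q) + 1, so p + q = 649763 − 648120 + 1 = 1644.
p and q are the roots of t² − 1644t + 649763 = 0.
Discriminant: 1644² − 4·649763 = 2702736 − 2599052 = 103684; √103684 = 322.
q = (1644 − 322)/2 = 661, p = (1644 + 322)/2 = 983.
Check: 661 · 983 = 649763.

983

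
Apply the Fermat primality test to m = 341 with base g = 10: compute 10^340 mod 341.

10^1 ≡ 10 (mod 341)
10^2 ≡ 10^2 = 100 ≡ 100 (mod 341)
10^4 ≡ 100^2 = 10000 ≡ 111 (mod 341)
10^8 ≡ 111^2 = 12321 ≡ 45 (mod 341)
10^16 ≡ 45^2 = 2025 ≡ 320 (mod 341)
10^32 ≡ 320^2 = 102400 ≡ 100 (mod 341)
10^64 ≡ 100^2 = 10000 ≡ 111 (mod 341)
10^128 ≡ 111^2 = 12321 ≡ 45 (mod 341)
10^256 ≡ 45^2 = 2025 ≡ 320 (mod 341)
340 = 256 + 64 + 16 + 4 in binary powers of 2.
So 10^340 ≡ 320 · 111 · 320 · 111 ≡ 67 (mod 341).
Since 67 ≠ 1, base 10 is a Fermat witness: 341 is composite.

67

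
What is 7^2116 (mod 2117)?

7^1 ≡ 7 (mod 2117)
7^2 ≡ 7^2 = 49 ≡ 49 (mod 2117)
7^4 ≡ 49^2 = 2401 ≡ 284 (mod 2117)
7^8 ≡ 284^2 = 80656 ≡ 210 (mod 2117)
7^16 ≡ 210^2 = 44100 ≡ 1760 (mod 2117)
7^32 ≡ 1760^2 = 3097600 ≡ 429 (mod 2117)
7^64 ≡ 429^2 = 184041 ≡ 1979 (mod 2117)
7^128 ≡ 1979^2 = 3916441 ≡ 2108 (mod 2117)
7^256 ≡ 2108^2 = 4443664 ≡ 81 (mod 2117)
7^512 ≡ 81^2 = 6561 ≡ 210 (mod 2117)
7^1024 ≡ 210^2 = 44100 ≡ 1760 (mod 2117)
7^2048 ≡ 1760^2 = 3097600 ≡ 429 (mod 2117)
2116 = 2048 + 64 + 4 in binary powers of 2.
So 7^2116 ≡ 429 · 1979 · 284 ≡ 1963 (mod 2117).
Since 1963 ≠ 1, base 7 is a Fermat witness: 2117 is composite.

1963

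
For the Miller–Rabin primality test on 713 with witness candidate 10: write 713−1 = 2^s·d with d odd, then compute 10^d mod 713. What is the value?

493

713 − 1 = 712 = 2^3 · 89, so d = 89.
10^1 ≡ 10 (mod 713)
10^2 ≡ 10^2 = 100 ≡ 100 (mod 713)
10^4 ≡ 100^2 = 10000 ≡ 18 (mod 713)
10^8 ≡ 18^2 = 324 ≡ 324 (mod 713)
10^16 ≡ 324^2 = 104976 ≡ 165 (mod 713)
10^32 ≡ 165^2 = 27225 ≡ 131 (mod 713)
10^64 ≡ 131^2 = 17161 ≡ 49 (mod 713)
89 = 64 + 16 + 8 + 1 in binary powers of 2.
So 10^89 ≡ 49 · 165 · 324 · 10 ≡ 493 (mod 713).
Squaring chain: 493 → 629 → 639; never reaches −1, so base 10 is a Miller–Rabin witness that 713 is composite.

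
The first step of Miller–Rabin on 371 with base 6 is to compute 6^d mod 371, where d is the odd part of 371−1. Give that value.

216

371 − 1 = 370 = 2^1 · 185, so d = 185.
6^1 ≡ 6 (mod 371)
6^2 ≡ 6^2 = 36 ≡ 36 (mod 371)
6^4 ≡ 36^2 = 1296 ≡ 183 (mod 371)
6^8 ≡ 183^2 = 33489 ≡ 99 (mod 371)
6^16 ≡ 99^2 = 9801 ≡ 155 (mod 371)
6^32 ≡ 155^2 = 24025 ≡ 281 (mod 371)
6^64 ≡ 281^2 = 78961 ≡ 309 (mod 371)
6^128 ≡ 309^2 = 95481 ≡ 134 (mod 371)
185 = 128 + 32 + 16 + 8 + 1 in binary powers of 2.
So 6^185 ≡ 134 · 281 · 155 · 99 · 6 ≡ 216 (mod 371).
Squaring chain: 216; never reaches −1, so base 6 is a Miller–Rabin witness that 371 is composite.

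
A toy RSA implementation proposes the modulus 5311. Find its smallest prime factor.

5311 is odd.
Digit sum 10, not divisible by 3.
Ends in 1: not divisible by 5.
7: 5311 = 7·758 + 5
11: 5311 = 11·482 + 9
13: 5311 = 13·408 + 7
17: 5311 = 17·312 + 7
19: 5311 = 19·279 + 10
23: 5311 = 23·230 + 21
29: 5311 = 29·183 + 4
31: 5311 = 31·171 + 10
37: 5311 = 37·143 + 20
41: 5311 = 41·129 + 22
43: 5311 = 43·123 + 22
47: 5311 = 47·113

47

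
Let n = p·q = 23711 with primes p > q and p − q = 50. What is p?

Since p = q + 50, we have 23711 = q(q + 50), so q² + 50q − 23711 = 0.
Discriminant: 50² + 4·23711 = 2500 + 94844 = 97344; √97344 = 312.
q = (−50 + 312)/2 = 131, and p = q + 50 = 181.
Check: 131 · 181 = 23711.

181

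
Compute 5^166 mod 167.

5^1 ≡ 5 (mod 167)
5^2 ≡ 5^2 = 25 ≡ 25 (mod 167)
5^4 ≡ 25^2 = 625 ≡ 124 (mod 167)
5^8 ≡ 124^2 = 15376 ≡ 12 (mod 167)
5^16 ≡ 12^2 = 144 ≡ 144 (mod 167)
5^32 ≡ 144^2 = 20736 ≡ 28 (mod 167)
5^64 ≡ 28^2 = 784 ≡ 116 (mod 167)
5^128 ≡ 116^2 = 13456 ≡ 96 (mod 167)
166 = 128 + 32 + 4 + 2 in binary powers of 2.
So 5^166 ≡ 96 · 28 · 124 · 25 ≡ 1 (mod 167).
Since the result is 1, base 5 gives no evidence that 167 is composite.

1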